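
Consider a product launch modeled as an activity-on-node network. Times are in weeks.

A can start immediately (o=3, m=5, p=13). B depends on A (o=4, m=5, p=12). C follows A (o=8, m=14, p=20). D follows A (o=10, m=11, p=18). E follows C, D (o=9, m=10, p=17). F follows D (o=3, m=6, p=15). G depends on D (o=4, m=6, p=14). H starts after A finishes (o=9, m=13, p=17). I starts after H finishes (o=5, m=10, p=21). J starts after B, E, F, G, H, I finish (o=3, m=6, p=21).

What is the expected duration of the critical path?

te_A = (3 + 4·5 + 13)/6 = 36/6 = 6
te_B = (4 + 4·5 + 12)/6 = 36/6 = 6
te_C = (8 + 4·14 + 20)/6 = 84/6 = 14
te_D = (10 + 4·11 + 18)/6 = 72/6 = 12
te_E = (9 + 4·10 + 17)/6 = 66/6 = 11
te_F = (3 + 4·6 + 15)/6 = 42/6 = 7
te_G = (4 + 4·6 + 14)/6 = 42/6 = 7
te_H = (9 + 4·13 + 17)/6 = 78/6 = 13
te_I = (5 + 4·10 + 21)/6 = 66/6 = 11
te_J = (3 + 4·6 + 21)/6 = 48/6 = 8

Forward pass:
ES_A = 0; EF_A = 6
ES_B = 6; EF_B = 6+6 = 12
ES_C = 6; EF_C = 6+14 = 20
ES_D = 6; EF_D = 6+12 = 18
ES_E = max(EF_C=20, EF_D=18) = 20; EF_E = 20+11 = 31
ES_F = 18; EF_F = 18+7 = 25
ES_G = 18; EF_G = 18+7 = 25
ES_H = 6; EF_H = 6+13 = 19
ES_I = 19; EF_I = 19+11 = 30
ES_J = max(EF_B=12, EF_E=31, EF_F=25, EF_G=25, EF_H=19, EF_I=30) = 31; EF_J = 31+8 = 39
Expected project duration μ = 39 weeks. Critical path: A → C → E → J.

39 weeks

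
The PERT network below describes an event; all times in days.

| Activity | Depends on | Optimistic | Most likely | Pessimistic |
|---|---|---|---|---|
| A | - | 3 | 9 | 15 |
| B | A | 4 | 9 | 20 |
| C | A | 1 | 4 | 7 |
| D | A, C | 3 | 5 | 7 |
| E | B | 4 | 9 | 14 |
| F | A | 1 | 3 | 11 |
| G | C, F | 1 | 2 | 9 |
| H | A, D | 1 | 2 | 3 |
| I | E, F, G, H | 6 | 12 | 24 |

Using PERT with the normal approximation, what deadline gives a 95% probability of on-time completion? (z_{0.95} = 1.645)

te_A = (3 + 4·9 + 15)/6 = 54/6 = 9; σ²_A = ((15−3)/6)² = 4.000
te_B = (4 + 4·9 + 20)/6 = 60/6 = 10; σ²_B = ((20−4)/6)² = 7.111
te_C = (1 + 4·4 + 7)/6 = 24/6 = 4; σ²_C = ((7−1)/6)² = 1.000
te_D = (3 + 4·5 + 7)/6 = 30/6 = 5; σ²_D = ((7−3)/6)² = 0.444
te_E = (4 + 4·9 + 14)/6 = 54/6 = 9; σ²_E = ((14−4)/6)² = 2.778
te_F = (1 + 4·3 + 11)/6 = 24/6 = 4; σ²_F = ((11−1)/6)² = 2.778
te_G = (1 + 4·2 + 9)/6 = 18/6 = 3; σ²_G = ((9−1)/6)² = 1.778
te_H = (1 + 4·2 + 3)/6 = 12/6 = 2; σ²_H = ((3−1)/6)² = 0.111
te_I = (6 + 4·12 + 24)/6 = 78/6 = 13; σ²_I = ((24−6)/6)² = 9.000

Forward pass:
ES_A = 0; EF_A = 9
ES_B = 9; EF_B = 9+10 = 19
ES_C = 9; EF_C = 9+4 = 13
ES_D = max(EF_A=9, EF_C=13) = 13; EF_D = 13+5 = 18
ES_E = 19; EF_E = 19+9 = 28
ES_F = 9; EF_F = 9+4 = 13
ES_G = max(EF_C=13, EF_F=13) = 13; EF_G = 13+3 = 16
ES_H = max(EF_A=9, EF_D=18) = 18; EF_H = 18+2 = 20
ES_I = max(EF_E=28, EF_F=13, EF_G=16, EF_H=20) = 28; EF_I = 28+13 = 41
Expected project duration μ = 41 days. Critical path: A → B → E → I.

Variance along critical path = 4.000 + 7.111 + 2.778 + 9.000 = 22.889; σ = 4.784 days.
D = μ + z·σ = 41 + 1.645·4.784 = 48.9 days

48.9 days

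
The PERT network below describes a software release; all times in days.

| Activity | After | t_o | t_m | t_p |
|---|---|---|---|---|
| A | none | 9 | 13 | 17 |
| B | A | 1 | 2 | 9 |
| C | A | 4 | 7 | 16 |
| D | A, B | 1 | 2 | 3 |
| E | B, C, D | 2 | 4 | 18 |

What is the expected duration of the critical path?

te_A = (9 + 4·13 + 17)/6 = 78/6 = 13
te_B = (1 + 4·2 + 9)/6 = 18/6 = 3
te_C = (4 + 4·7 + 16)/6 = 48/6 = 8
te_D = (1 + 4·2 + 3)/6 = 12/6 = 2
te_E = (2 + 4·4 + 18)/6 = 36/6 = 6

Forward pass:
ES_A = 0; EF_A = 13
ES_B = 13; EF_B = 13+3 = 16
ES_C = 13; EF_C = 13+8 = 21
ES_D = max(EF_A=13, EF_B=16) = 16; EF_D = 16+2 = 18
ES_E = max(EF_B=16, EF_C=21, EF_D=18) = 21; EF_E = 21+6 = 27
Expected project duration μ = 27 days. Critical path: A → C → E.

27 days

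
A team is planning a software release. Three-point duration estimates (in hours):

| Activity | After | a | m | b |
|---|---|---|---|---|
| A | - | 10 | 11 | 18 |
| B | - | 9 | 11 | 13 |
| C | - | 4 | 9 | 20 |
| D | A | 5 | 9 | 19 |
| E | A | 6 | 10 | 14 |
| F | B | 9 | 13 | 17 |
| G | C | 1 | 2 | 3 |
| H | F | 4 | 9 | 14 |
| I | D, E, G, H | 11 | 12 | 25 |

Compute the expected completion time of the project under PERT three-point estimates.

47 hours

te_A = (10 + 4·11 + 18)/6 = 72/6 = 12
te_B = (9 + 4·11 + 13)/6 = 66/6 = 11
te_C = (4 + 4·9 + 20)/6 = 60/6 = 10
te_D = (5 + 4·9 + 19)/6 = 60/6 = 10
te_E = (6 + 4·10 + 14)/6 = 60/6 = 10
te_F = (9 + 4·13 + 17)/6 = 78/6 = 13
te_G = (1 + 4·2 + 3)/6 = 12/6 = 2
te_H = (4 + 4·9 + 14)/6 = 54/6 = 9
te_I = (11 + 4·12 + 25)/6 = 84/6 = 14

Forward pass:
ES_A = 0; EF_A = 12
ES_B = 0; EF_B = 11
ES_C = 0; EF_C = 10
ES_D = 12; EF_D = 12+10 = 22
ES_E = 12; EF_E = 12+10 = 22
ES_F = 11; EF_F = 11+13 = 24
ES_G = 10; EF_G = 10+2 = 12
ES_H = 24; EF_H = 24+9 = 33
ES_I = max(EF_D=22, EF_E=22, EF_G=12, EF_H=33) = 33; EF_I = 33+14 = 47
Expected project duration μ = 47 hours. Critical path: B → F → H → I.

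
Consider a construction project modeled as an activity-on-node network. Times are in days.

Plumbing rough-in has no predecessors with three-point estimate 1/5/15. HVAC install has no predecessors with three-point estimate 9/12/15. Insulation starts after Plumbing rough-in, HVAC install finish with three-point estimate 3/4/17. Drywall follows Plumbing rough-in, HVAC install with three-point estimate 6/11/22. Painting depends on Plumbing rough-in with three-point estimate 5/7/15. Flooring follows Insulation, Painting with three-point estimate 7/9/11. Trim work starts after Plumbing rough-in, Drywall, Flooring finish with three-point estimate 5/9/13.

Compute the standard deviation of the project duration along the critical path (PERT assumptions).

te_Plumbing rough-in = (1 + 4·5 + 15)/6 = 36/6 = 6; σ²_Plumbing rough-in = ((15−1)/6)² = 5.444
te_HVAC install = (9 + 4·12 + 15)/6 = 72/6 = 12; σ²_HVAC install = ((15−9)/6)² = 1.000
te_Insulation = (3 + 4·4 + 17)/6 = 36/6 = 6; σ²_Insulation = ((17−3)/6)² = 5.444
te_Drywall = (6 + 4·11 + 22)/6 = 72/6 = 12; σ²_Drywall = ((22−6)/6)² = 7.111
te_Painting = (5 + 4·7 + 15)/6 = 48/6 = 8; σ²_Painting = ((15−5)/6)² = 2.778
te_Flooring = (7 + 4·9 + 11)/6 = 54/6 = 9; σ²_Flooring = ((11−7)/6)² = 0.444
te_Trim work = (5 + 4·9 + 13)/6 = 54/6 = 9; σ²_Trim work = ((13−5)/6)² = 1.778

Forward pass:
ES_Plumbing rough-in = 0; EF_Plumbing rough-in = 6
ES_HVAC install = 0; EF_HVAC install = 12
ES_Insulation = max(EF_Plumbing rough-in=6, EF_HVAC install=12) = 12; EF_Insulation = 12+6 = 18
ES_Drywall = max(EF_Plumbing rough-in=6, EF_HVAC install=12) = 12; EF_Drywall = 12+12 = 24
ES_Painting = 6; EF_Painting = 6+8 = 14
ES_Flooring = max(EF_Insulation=18, EF_Painting=14) = 18; EF_Flooring = 18+9 = 27
ES_Trim work = max(EF_Plumbing rough-in=6, EF_Drywall=24, EF_Flooring=27) = 27; EF_Trim work = 27+9 = 36
Expected project duration μ = 36 days. Critical path: HVAC install → Insulation → Flooring → Trim work.

Variance along critical path = 1.000 + 5.444 + 0.444 + 1.778 = 8.667
σ = √8.667 = 2.944 days

2.94 days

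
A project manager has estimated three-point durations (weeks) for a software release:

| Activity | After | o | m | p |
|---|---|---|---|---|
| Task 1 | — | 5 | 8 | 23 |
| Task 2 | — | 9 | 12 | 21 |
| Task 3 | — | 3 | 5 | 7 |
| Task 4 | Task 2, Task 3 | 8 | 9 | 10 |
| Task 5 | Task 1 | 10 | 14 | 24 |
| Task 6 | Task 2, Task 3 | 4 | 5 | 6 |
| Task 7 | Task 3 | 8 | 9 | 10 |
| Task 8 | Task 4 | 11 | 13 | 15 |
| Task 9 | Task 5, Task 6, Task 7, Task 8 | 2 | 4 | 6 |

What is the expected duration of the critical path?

te_Task 1 = (5 + 4·8 + 23)/6 = 60/6 = 10
te_Task 2 = (9 + 4·12 + 21)/6 = 78/6 = 13
te_Task 3 = (3 + 4·5 + 7)/6 = 30/6 = 5
te_Task 4 = (8 + 4·9 + 10)/6 = 54/6 = 9
te_Task 5 = (10 + 4·14 + 24)/6 = 90/6 = 15
te_Task 6 = (4 + 4·5 + 6)/6 = 30/6 = 5
te_Task 7 = (8 + 4·9 + 10)/6 = 54/6 = 9
te_Task 8 = (11 + 4·13 + 15)/6 = 78/6 = 13
te_Task 9 = (2 + 4·4 + 6)/6 = 24/6 = 4

Forward pass:
ES_Task 1 = 0; EF_Task 1 = 10
ES_Task 2 = 0; EF_Task 2 = 13
ES_Task 3 = 0; EF_Task 3 = 5
ES_Task 4 = max(EF_Task 2=13, EF_Task 3=5) = 13; EF_Task 4 = 13+9 = 22
ES_Task 5 = 10; EF_Task 5 = 10+15 = 25
ES_Task 6 = max(EF_Task 2=13, EF_Task 3=5) = 13; EF_Task 6 = 13+5 = 18
ES_Task 7 = 5; EF_Task 7 = 5+9 = 14
ES_Task 8 = 22; EF_Task 8 = 22+13 = 35
ES_Task 9 = max(EF_Task 5=25, EF_Task 6=18, EF_Task 7=14, EF_Task 8=35) = 35; EF_Task 9 = 35+4 = 39
Expected project duration μ = 39 weeks. Critical path: Task 2 → Task 4 → Task 8 → Task 9.

39 weeks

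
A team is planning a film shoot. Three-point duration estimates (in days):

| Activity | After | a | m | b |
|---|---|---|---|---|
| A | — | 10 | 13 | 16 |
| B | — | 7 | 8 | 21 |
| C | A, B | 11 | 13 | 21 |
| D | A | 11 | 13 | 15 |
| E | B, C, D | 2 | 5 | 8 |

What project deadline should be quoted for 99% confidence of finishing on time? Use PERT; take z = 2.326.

37.1 days

te_A = (10 + 4·13 + 16)/6 = 78/6 = 13; σ²_A = ((16−10)/6)² = 1.000
te_B = (7 + 4·8 + 21)/6 = 60/6 = 10; σ²_B = ((21−7)/6)² = 5.444
te_C = (11 + 4·13 + 21)/6 = 84/6 = 14; σ²_C = ((21−11)/6)² = 2.778
te_D = (11 + 4·13 + 15)/6 = 78/6 = 13; σ²_D = ((15−11)/6)² = 0.444
te_E = (2 + 4·5 + 8)/6 = 30/6 = 5; σ²_E = ((8−2)/6)² = 1.000

Forward pass:
ES_A = 0; EF_A = 13
ES_B = 0; EF_B = 10
ES_C = max(EF_A=13, EF_B=10) = 13; EF_C = 13+14 = 27
ES_D = 13; EF_D = 13+13 = 26
ES_E = max(EF_B=10, EF_C=27, EF_D=26) = 27; EF_E = 27+5 = 32
Expected project duration μ = 32 days. Critical path: A → C → E.

Variance along critical path = 1.000 + 2.778 + 1.000 = 4.778; σ = 2.186 days.
D = μ + z·σ = 32 + 2.326·2.186 = 37.1 days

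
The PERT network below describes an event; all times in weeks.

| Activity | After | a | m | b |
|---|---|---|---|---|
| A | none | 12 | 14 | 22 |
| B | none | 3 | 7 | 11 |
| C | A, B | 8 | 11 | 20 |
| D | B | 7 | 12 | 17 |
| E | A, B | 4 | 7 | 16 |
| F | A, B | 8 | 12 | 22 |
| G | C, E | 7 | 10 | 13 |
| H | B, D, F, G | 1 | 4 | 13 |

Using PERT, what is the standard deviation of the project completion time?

3.43 weeks

te_A = (12 + 4·14 + 22)/6 = 90/6 = 15; σ²_A = ((22−12)/6)² = 2.778
te_B = (3 + 4·7 + 11)/6 = 42/6 = 7; σ²_B = ((11−3)/6)² = 1.778
te_C = (8 + 4·11 + 20)/6 = 72/6 = 12; σ²_C = ((20−8)/6)² = 4.000
te_D = (7 + 4·12 + 17)/6 = 72/6 = 12; σ²_D = ((17−7)/6)² = 2.778
te_E = (4 + 4·7 + 16)/6 = 48/6 = 8; σ²_E = ((16−4)/6)² = 4.000
te_F = (8 + 4·12 + 22)/6 = 78/6 = 13; σ²_F = ((22−8)/6)² = 5.444
te_G = (7 + 4·10 + 13)/6 = 60/6 = 10; σ²_G = ((13−7)/6)² = 1.000
te_H = (1 + 4·4 + 13)/6 = 30/6 = 5; σ²_H = ((13−1)/6)² = 4.000

Forward pass:
ES_A = 0; EF_A = 15
ES_B = 0; EF_B = 7
ES_C = max(EF_A=15, EF_B=7) = 15; EF_C = 15+12 = 27
ES_D = 7; EF_D = 7+12 = 19
ES_E = max(EF_A=15, EF_B=7) = 15; EF_E = 15+8 = 23
ES_F = max(EF_A=15, EF_B=7) = 15; EF_F = 15+13 = 28
ES_G = max(EF_C=27, EF_E=23) = 27; EF_G = 27+10 = 37
ES_H = max(EF_B=7, EF_D=19, EF_F=28, EF_G=37) = 37; EF_H = 37+5 = 42
Expected project duration μ = 42 weeks. Critical path: A → C → G → H.

Variance along critical path = 2.778 + 4.000 + 1.000 + 4.000 = 11.778
σ = √11.778 = 3.432 weeks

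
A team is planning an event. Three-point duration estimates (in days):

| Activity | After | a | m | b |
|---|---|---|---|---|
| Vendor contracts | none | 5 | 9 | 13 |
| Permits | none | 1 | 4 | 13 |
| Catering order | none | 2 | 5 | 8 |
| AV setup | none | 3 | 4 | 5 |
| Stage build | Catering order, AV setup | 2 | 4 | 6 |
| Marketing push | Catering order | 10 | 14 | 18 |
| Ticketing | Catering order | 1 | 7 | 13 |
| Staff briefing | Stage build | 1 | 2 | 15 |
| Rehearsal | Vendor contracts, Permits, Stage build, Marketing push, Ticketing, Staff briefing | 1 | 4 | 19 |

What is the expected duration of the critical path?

25 days

te_Vendor contracts = (5 + 4·9 + 13)/6 = 54/6 = 9
te_Permits = (1 + 4·4 + 13)/6 = 30/6 = 5
te_Catering order = (2 + 4·5 + 8)/6 = 30/6 = 5
te_AV setup = (3 + 4·4 + 5)/6 = 24/6 = 4
te_Stage build = (2 + 4·4 + 6)/6 = 24/6 = 4
te_Marketing push = (10 + 4·14 + 18)/6 = 84/6 = 14
te_Ticketing = (1 + 4·7 + 13)/6 = 42/6 = 7
te_Staff briefing = (1 + 4·2 + 15)/6 = 24/6 = 4
te_Rehearsal = (1 + 4·4 + 19)/6 = 36/6 = 6

Forward pass:
ES_Vendor contracts = 0; EF_Vendor contracts = 9
ES_Permits = 0; EF_Permits = 5
ES_Catering order = 0; EF_Catering order = 5
ES_AV setup = 0; EF_AV setup = 4
ES_Stage build = max(EF_Catering order=5, EF_AV setup=4) = 5; EF_Stage build = 5+4 = 9
ES_Marketing push = 5; EF_Marketing push = 5+14 = 19
ES_Ticketing = 5; EF_Ticketing = 5+7 = 12
ES_Staff briefing = 9; EF_Staff briefing = 9+4 = 13
ES_Rehearsal = max(EF_Vendor contracts=9, EF_Permits=5, EF_Stage build=9, EF_Marketing push=19, EF_Ticketing=12, EF_Staff briefing=13) = 19; EF_Rehearsal = 19+6 = 25
Expected project duration μ = 25 days. Critical path: Catering order → Marketing push → Rehearsal.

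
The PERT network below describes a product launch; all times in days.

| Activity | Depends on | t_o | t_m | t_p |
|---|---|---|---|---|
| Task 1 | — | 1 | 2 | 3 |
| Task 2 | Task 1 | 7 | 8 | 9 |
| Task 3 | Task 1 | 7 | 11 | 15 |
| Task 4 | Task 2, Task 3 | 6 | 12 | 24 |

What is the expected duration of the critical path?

te_Task 1 = (1 + 4·2 + 3)/6 = 12/6 = 2
te_Task 2 = (7 + 4·8 + 9)/6 = 48/6 = 8
te_Task 3 = (7 + 4·11 + 15)/6 = 66/6 = 11
te_Task 4 = (6 + 4·12 + 24)/6 = 78/6 = 13

Forward pass:
ES_Task 1 = 0; EF_Task 1 = 2
ES_Task 2 = 2; EF_Task 2 = 2+8 = 10
ES_Task 3 = 2; EF_Task 3 = 2+11 = 13
ES_Task 4 = max(EF_Task 2=10, EF_Task 3=13) = 13; EF_Task 4 = 13+13 = 26
Expected project duration μ = 26 days. Critical path: Task 1 → Task 3 → Task 4.

26 days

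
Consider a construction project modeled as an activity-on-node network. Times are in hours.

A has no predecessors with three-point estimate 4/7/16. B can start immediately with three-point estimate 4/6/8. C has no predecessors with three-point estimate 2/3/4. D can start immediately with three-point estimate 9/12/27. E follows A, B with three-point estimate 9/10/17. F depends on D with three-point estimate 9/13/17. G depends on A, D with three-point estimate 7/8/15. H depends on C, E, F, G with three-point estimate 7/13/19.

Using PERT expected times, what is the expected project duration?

te_A = (4 + 4·7 + 16)/6 = 48/6 = 8
te_B = (4 + 4·6 + 8)/6 = 36/6 = 6
te_C = (2 + 4·3 + 4)/6 = 18/6 = 3
te_D = (9 + 4·12 + 27)/6 = 84/6 = 14
te_E = (9 + 4·10 + 17)/6 = 66/6 = 11
te_F = (9 + 4·13 + 17)/6 = 78/6 = 13
te_G = (7 + 4·8 + 15)/6 = 54/6 = 9
te_H = (7 + 4·13 + 19)/6 = 78/6 = 13

Forward pass:
ES_A = 0; EF_A = 8
ES_B = 0; EF_B = 6
ES_C = 0; EF_C = 3
ES_D = 0; EF_D = 14
ES_E = max(EF_A=8, EF_B=6) = 8; EF_E = 8+11 = 19
ES_F = 14; EF_F = 14+13 = 27
ES_G = max(EF_A=8, EF_D=14) = 14; EF_G = 14+9 = 23
ES_H = max(EF_C=3, EF_E=19, EF_F=27, EF_G=23) = 27; EF_H = 27+13 = 40
Expected project duration μ = 40 hours. Critical path: D → F → H.

40 hours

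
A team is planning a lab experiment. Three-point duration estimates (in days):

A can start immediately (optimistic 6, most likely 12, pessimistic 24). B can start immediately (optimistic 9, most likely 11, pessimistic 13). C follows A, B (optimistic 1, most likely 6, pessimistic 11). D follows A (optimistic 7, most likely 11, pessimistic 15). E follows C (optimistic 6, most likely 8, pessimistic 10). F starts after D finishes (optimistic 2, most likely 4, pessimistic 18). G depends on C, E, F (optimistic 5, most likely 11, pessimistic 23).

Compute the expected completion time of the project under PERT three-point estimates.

te_A = (6 + 4·12 + 24)/6 = 78/6 = 13
te_B = (9 + 4·11 + 13)/6 = 66/6 = 11
te_C = (1 + 4·6 + 11)/6 = 36/6 = 6
te_D = (7 + 4·11 + 15)/6 = 66/6 = 11
te_E = (6 + 4·8 + 10)/6 = 48/6 = 8
te_F = (2 + 4·4 + 18)/6 = 36/6 = 6
te_G = (5 + 4·11 + 23)/6 = 72/6 = 12

Forward pass:
ES_A = 0; EF_A = 13
ES_B = 0; EF_B = 11
ES_C = max(EF_A=13, EF_B=11) = 13; EF_C = 13+6 = 19
ES_D = 13; EF_D = 13+11 = 24
ES_E = 19; EF_E = 19+8 = 27
ES_F = 24; EF_F = 24+6 = 30
ES_G = max(EF_C=19, EF_E=27, EF_F=30) = 30; EF_G = 30+12 = 42
Expected project duration μ = 42 days. Critical path: A → D → F → G.

42 days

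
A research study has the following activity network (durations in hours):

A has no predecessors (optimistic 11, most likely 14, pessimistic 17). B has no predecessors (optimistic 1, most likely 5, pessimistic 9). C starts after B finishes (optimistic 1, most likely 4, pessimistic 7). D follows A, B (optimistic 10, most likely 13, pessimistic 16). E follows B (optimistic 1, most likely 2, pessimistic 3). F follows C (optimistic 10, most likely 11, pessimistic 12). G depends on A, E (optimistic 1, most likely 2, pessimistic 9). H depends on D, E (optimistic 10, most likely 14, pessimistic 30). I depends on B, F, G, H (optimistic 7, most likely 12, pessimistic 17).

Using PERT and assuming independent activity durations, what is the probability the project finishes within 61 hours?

te_A = (11 + 4·14 + 17)/6 = 84/6 = 14; σ²_A = ((17−11)/6)² = 1.000
te_B = (1 + 4·5 + 9)/6 = 30/6 = 5; σ²_B = ((9−1)/6)² = 1.778
te_C = (1 + 4·4 + 7)/6 = 24/6 = 4; σ²_C = ((7−1)/6)² = 1.000
te_D = (10 + 4·13 + 16)/6 = 78/6 = 13; σ²_D = ((16−10)/6)² = 1.000
te_E = (1 + 4·2 + 3)/6 = 12/6 = 2; σ²_E = ((3−1)/6)² = 0.111
te_F = (10 + 4·11 + 12)/6 = 66/6 = 11; σ²_F = ((12−10)/6)² = 0.111
te_G = (1 + 4·2 + 9)/6 = 18/6 = 3; σ²_G = ((9−1)/6)² = 1.778
te_H = (10 + 4·14 + 30)/6 = 96/6 = 16; σ²_H = ((30−10)/6)² = 11.111
te_I = (7 + 4·12 + 17)/6 = 72/6 = 12; σ²_I = ((17−7)/6)² = 2.778

Forward pass:
ES_A = 0; EF_A = 14
ES_B = 0; EF_B = 5
ES_C = 5; EF_C = 5+4 = 9
ES_D = max(EF_A=14, EF_B=5) = 14; EF_D = 14+13 = 27
ES_E = 5; EF_E = 5+2 = 7
ES_F = 9; EF_F = 9+11 = 20
ES_G = max(EF_A=14, EF_E=7) = 14; EF_G = 14+3 = 17
ES_H = max(EF_D=27, EF_E=7) = 27; EF_H = 27+16 = 43
ES_I = max(EF_B=5, EF_F=20, EF_G=17, EF_H=43) = 43; EF_I = 43+12 = 55
Expected project duration μ = 55 hours. Critical path: A → D → H → I.

Variance along critical path = 1.000 + 1.000 + 11.111 + 2.778 = 15.889; σ = √15.889 = 3.986 hours.
Z = (61 − 55) / 3.986 = 1.505
P(T ≤ 61) = Φ(1.505) ≈ 0.934

0.934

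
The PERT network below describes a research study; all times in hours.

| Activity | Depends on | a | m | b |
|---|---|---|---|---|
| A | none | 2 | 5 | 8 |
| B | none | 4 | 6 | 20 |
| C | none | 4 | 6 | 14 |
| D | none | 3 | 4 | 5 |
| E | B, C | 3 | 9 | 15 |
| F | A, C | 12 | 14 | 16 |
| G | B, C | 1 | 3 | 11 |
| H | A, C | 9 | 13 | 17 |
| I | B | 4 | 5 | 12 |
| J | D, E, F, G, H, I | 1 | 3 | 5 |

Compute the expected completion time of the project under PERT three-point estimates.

24 hours

te_A = (2 + 4·5 + 8)/6 = 30/6 = 5
te_B = (4 + 4·6 + 20)/6 = 48/6 = 8
te_C = (4 + 4·6 + 14)/6 = 42/6 = 7
te_D = (3 + 4·4 + 5)/6 = 24/6 = 4
te_E = (3 + 4·9 + 15)/6 = 54/6 = 9
te_F = (12 + 4·14 + 16)/6 = 84/6 = 14
te_G = (1 + 4·3 + 11)/6 = 24/6 = 4
te_H = (9 + 4·13 + 17)/6 = 78/6 = 13
te_I = (4 + 4·5 + 12)/6 = 36/6 = 6
te_J = (1 + 4·3 + 5)/6 = 18/6 = 3

Forward pass:
ES_A = 0; EF_A = 5
ES_B = 0; EF_B = 8
ES_C = 0; EF_C = 7
ES_D = 0; EF_D = 4
ES_E = max(EF_B=8, EF_C=7) = 8; EF_E = 8+9 = 17
ES_F = max(EF_A=5, EF_C=7) = 7; EF_F = 7+14 = 21
ES_G = max(EF_B=8, EF_C=7) = 8; EF_G = 8+4 = 12
ES_H = max(EF_A=5, EF_C=7) = 7; EF_H = 7+13 = 20
ES_I = 8; EF_I = 8+6 = 14
ES_J = max(EF_D=4, EF_E=17, EF_F=21, EF_G=12, EF_H=20, EF_I=14) = 21; EF_J = 21+3 = 24
Expected project duration μ = 24 hours. Critical path: C → F → J.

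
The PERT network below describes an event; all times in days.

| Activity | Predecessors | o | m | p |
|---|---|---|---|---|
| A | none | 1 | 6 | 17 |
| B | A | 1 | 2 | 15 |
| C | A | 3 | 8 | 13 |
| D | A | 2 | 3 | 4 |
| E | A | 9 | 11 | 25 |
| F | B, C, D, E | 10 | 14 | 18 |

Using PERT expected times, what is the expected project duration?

te_A = (1 + 4·6 + 17)/6 = 42/6 = 7
te_B = (1 + 4·2 + 15)/6 = 24/6 = 4
te_C = (3 + 4·8 + 13)/6 = 48/6 = 8
te_D = (2 + 4·3 + 4)/6 = 18/6 = 3
te_E = (9 + 4·11 + 25)/6 = 78/6 = 13
te_F = (10 + 4·14 + 18)/6 = 84/6 = 14

Forward pass:
ES_A = 0; EF_A = 7
ES_B = 7; EF_B = 7+4 = 11
ES_C = 7; EF_C = 7+8 = 15
ES_D = 7; EF_D = 7+3 = 10
ES_E = 7; EF_E = 7+13 = 20
ES_F = max(EF_B=11, EF_C=15, EF_D=10, EF_E=20) = 20; EF_F = 20+14 = 34
Expected project duration μ = 34 days. Critical path: A → E → F.

34 days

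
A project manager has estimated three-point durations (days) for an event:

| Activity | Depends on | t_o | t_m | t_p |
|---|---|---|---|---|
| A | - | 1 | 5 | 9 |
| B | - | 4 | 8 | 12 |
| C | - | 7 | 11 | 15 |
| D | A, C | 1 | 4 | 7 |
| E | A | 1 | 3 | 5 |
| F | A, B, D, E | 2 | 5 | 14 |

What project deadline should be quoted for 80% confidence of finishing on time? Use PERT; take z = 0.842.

te_A = (1 + 4·5 + 9)/6 = 30/6 = 5; σ²_A = ((9−1)/6)² = 1.778
te_B = (4 + 4·8 + 12)/6 = 48/6 = 8; σ²_B = ((12−4)/6)² = 1.778
te_C = (7 + 4·11 + 15)/6 = 66/6 = 11; σ²_C = ((15−7)/6)² = 1.778
te_D = (1 + 4·4 + 7)/6 = 24/6 = 4; σ²_D = ((7−1)/6)² = 1.000
te_E = (1 + 4·3 + 5)/6 = 18/6 = 3; σ²_E = ((5−1)/6)² = 0.444
te_F = (2 + 4·5 + 14)/6 = 36/6 = 6; σ²_F = ((14−2)/6)² = 4.000

Forward pass:
ES_A = 0; EF_A = 5
ES_B = 0; EF_B = 8
ES_C = 0; EF_C = 11
ES_D = max(EF_A=5, EF_C=11) = 11; EF_D = 11+4 = 15
ES_E = 5; EF_E = 5+3 = 8
ES_F = max(EF_A=5, EF_B=8, EF_D=15, EF_E=8) = 15; EF_F = 15+6 = 21
Expected project duration μ = 21 days. Critical path: C → D → F.

Variance along critical path = 1.778 + 1.000 + 4.000 = 6.778; σ = 2.603 days.
D = μ + z·σ = 21 + 0.842·2.603 = 23.2 days

23.2 days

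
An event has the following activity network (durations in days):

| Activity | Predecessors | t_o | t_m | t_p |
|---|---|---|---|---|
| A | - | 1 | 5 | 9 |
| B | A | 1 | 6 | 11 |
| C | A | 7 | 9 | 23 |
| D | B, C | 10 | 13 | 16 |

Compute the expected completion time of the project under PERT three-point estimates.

te_A = (1 + 4·5 + 9)/6 = 30/6 = 5
te_B = (1 + 4·6 + 11)/6 = 36/6 = 6
te_C = (7 + 4·9 + 23)/6 = 66/6 = 11
te_D = (10 + 4·13 + 16)/6 = 78/6 = 13

Forward pass:
ES_A = 0; EF_A = 5
ES_B = 5; EF_B = 5+6 = 11
ES_C = 5; EF_C = 5+11 = 16
ES_D = max(EF_B=11, EF_C=16) = 16; EF_D = 16+13 = 29
Expected project duration μ = 29 days. Critical path: A → C → D.

29 days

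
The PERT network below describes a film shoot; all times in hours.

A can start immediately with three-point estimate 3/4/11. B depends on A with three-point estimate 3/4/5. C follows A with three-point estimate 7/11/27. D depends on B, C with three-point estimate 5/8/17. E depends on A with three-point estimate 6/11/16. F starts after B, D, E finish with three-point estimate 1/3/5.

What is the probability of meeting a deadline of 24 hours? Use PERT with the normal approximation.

0.075

te_A = (3 + 4·4 + 11)/6 = 30/6 = 5; σ²_A = ((11−3)/6)² = 1.778
te_B = (3 + 4·4 + 5)/6 = 24/6 = 4; σ²_B = ((5−3)/6)² = 0.111
te_C = (7 + 4·11 + 27)/6 = 78/6 = 13; σ²_C = ((27−7)/6)² = 11.111
te_D = (5 + 4·8 + 17)/6 = 54/6 = 9; σ²_D = ((17−5)/6)² = 4.000
te_E = (6 + 4·11 + 16)/6 = 66/6 = 11; σ²_E = ((16−6)/6)² = 2.778
te_F = (1 + 4·3 + 5)/6 = 18/6 = 3; σ²_F = ((5−1)/6)² = 0.444

Forward pass:
ES_A = 0; EF_A = 5
ES_B = 5; EF_B = 5+4 = 9
ES_C = 5; EF_C = 5+13 = 18
ES_D = max(EF_B=9, EF_C=18) = 18; EF_D = 18+9 = 27
ES_E = 5; EF_E = 5+11 = 16
ES_F = max(EF_B=9, EF_D=27, EF_E=16) = 27; EF_F = 27+3 = 30
Expected project duration μ = 30 hours. Critical path: A → C → D → F.

Variance along critical path = 1.778 + 11.111 + 4.000 + 0.444 = 17.333; σ = √17.333 = 4.163 hours.
Z = (24 − 30) / 4.163 = -1.441
P(T ≤ 24) = Φ(-1.441) ≈ 0.075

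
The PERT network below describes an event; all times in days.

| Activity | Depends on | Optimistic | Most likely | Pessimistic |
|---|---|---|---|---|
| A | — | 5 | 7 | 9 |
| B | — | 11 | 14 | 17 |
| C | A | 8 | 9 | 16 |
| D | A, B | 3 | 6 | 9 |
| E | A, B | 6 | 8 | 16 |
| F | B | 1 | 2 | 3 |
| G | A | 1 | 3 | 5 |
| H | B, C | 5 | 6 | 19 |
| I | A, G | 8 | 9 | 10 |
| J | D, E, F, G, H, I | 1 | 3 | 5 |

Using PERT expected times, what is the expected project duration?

te_A = (5 + 4·7 + 9)/6 = 42/6 = 7
te_B = (11 + 4·14 + 17)/6 = 84/6 = 14
te_C = (8 + 4·9 + 16)/6 = 60/6 = 10
te_D = (3 + 4·6 + 9)/6 = 36/6 = 6
te_E = (6 + 4·8 + 16)/6 = 54/6 = 9
te_F = (1 + 4·2 + 3)/6 = 12/6 = 2
te_G = (1 + 4·3 + 5)/6 = 18/6 = 3
te_H = (5 + 4·6 + 19)/6 = 48/6 = 8
te_I = (8 + 4·9 + 10)/6 = 54/6 = 9
te_J = (1 + 4·3 + 5)/6 = 18/6 = 3

Forward pass:
ES_A = 0; EF_A = 7
ES_B = 0; EF_B = 14
ES_C = 7; EF_C = 7+10 = 17
ES_D = max(EF_A=7, EF_B=14) = 14; EF_D = 14+6 = 20
ES_E = max(EF_A=7, EF_B=14) = 14; EF_E = 14+9 = 23
ES_F = 14; EF_F = 14+2 = 16
ES_G = 7; EF_G = 7+3 = 10
ES_H = max(EF_B=14, EF_C=17) = 17; EF_H = 17+8 = 25
ES_I = max(EF_A=7, EF_G=10) = 10; EF_I = 10+9 = 19
ES_J = max(EF_D=20, EF_E=23, EF_F=16, EF_G=10, EF_H=25, EF_I=19) = 25; EF_J = 25+3 = 28
Expected project duration μ = 28 days. Critical path: A → C → H → J.

28 days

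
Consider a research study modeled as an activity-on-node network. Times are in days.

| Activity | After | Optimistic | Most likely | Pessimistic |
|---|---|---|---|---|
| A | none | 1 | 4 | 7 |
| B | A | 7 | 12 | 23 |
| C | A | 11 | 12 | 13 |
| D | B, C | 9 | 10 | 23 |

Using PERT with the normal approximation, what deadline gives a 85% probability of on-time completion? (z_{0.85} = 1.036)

32.8 days

te_A = (1 + 4·4 + 7)/6 = 24/6 = 4; σ²_A = ((7−1)/6)² = 1.000
te_B = (7 + 4·12 + 23)/6 = 78/6 = 13; σ²_B = ((23−7)/6)² = 7.111
te_C = (11 + 4·12 + 13)/6 = 72/6 = 12; σ²_C = ((13−11)/6)² = 0.111
te_D = (9 + 4·10 + 23)/6 = 72/6 = 12; σ²_D = ((23−9)/6)² = 5.444

Forward pass:
ES_A = 0; EF_A = 4
ES_B = 4; EF_B = 4+13 = 17
ES_C = 4; EF_C = 4+12 = 16
ES_D = max(EF_B=17, EF_C=16) = 17; EF_D = 17+12 = 29
Expected project duration μ = 29 days. Critical path: A → B → D.

Variance along critical path = 1.000 + 7.111 + 5.444 = 13.556; σ = 3.682 days.
D = μ + z·σ = 29 + 1.036·3.682 = 32.8 days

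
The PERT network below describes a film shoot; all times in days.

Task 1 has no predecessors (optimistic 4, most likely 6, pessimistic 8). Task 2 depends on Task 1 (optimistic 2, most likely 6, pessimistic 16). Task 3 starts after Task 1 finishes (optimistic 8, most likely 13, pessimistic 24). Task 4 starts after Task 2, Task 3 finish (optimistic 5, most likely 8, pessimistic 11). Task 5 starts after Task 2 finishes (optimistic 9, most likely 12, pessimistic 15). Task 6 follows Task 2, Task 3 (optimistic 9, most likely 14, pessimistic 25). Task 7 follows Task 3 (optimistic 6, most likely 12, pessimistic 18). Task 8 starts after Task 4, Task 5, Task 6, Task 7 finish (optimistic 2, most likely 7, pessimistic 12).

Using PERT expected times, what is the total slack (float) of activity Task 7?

3 days

te_Task 1 = (4 + 4·6 + 8)/6 = 36/6 = 6
te_Task 2 = (2 + 4·6 + 16)/6 = 42/6 = 7
te_Task 3 = (8 + 4·13 + 24)/6 = 84/6 = 14
te_Task 4 = (5 + 4·8 + 11)/6 = 48/6 = 8
te_Task 5 = (9 + 4·12 + 15)/6 = 72/6 = 12
te_Task 6 = (9 + 4·14 + 25)/6 = 90/6 = 15
te_Task 7 = (6 + 4·12 + 18)/6 = 72/6 = 12
te_Task 8 = (2 + 4·7 + 12)/6 = 42/6 = 7

Forward pass:
ES_Task 1 = 0; EF_Task 1 = 6
ES_Task 2 = 6; EF_Task 2 = 6+7 = 13
ES_Task 3 = 6; EF_Task 3 = 6+14 = 20
ES_Task 4 = max(EF_Task 2=13, EF_Task 3=20) = 20; EF_Task 4 = 20+8 = 28
ES_Task 5 = 13; EF_Task 5 = 13+12 = 25
ES_Task 6 = max(EF_Task 2=13, EF_Task 3=20) = 20; EF_Task 6 = 20+15 = 35
ES_Task 7 = 20; EF_Task 7 = 20+12 = 32
ES_Task 8 = max(EF_Task 4=28, EF_Task 5=25, EF_Task 6=35, EF_Task 7=32) = 35; EF_Task 8 = 35+7 = 42
Expected project duration μ = 42 days. Critical path: Task 1 → Task 3 → Task 6 → Task 8.

Backward pass:
LF_Task 8 = 42; LS_Task 8 = 42−7 = 35
LF_Task 7 = LS_Task 8 = 35; LS_Task 7 = 35−12 = 23
LF_Task 6 = LS_Task 8 = 35; LS_Task 6 = 35−15 = 20
LF_Task 5 = LS_Task 8 = 35; LS_Task 5 = 35−12 = 23
LF_Task 4 = LS_Task 8 = 35; LS_Task 4 = 35−8 = 27
LF_Task 3 = min(LS_Task 4=27, LS_Task 6=20, LS_Task 7=23) = 20; LS_Task 3 = 20−14 = 6
LF_Task 2 = min(LS_Task 4=27, LS_Task 5=23, LS_Task 6=20) = 20; LS_Task 2 = 20−7 = 13
LF_Task 1 = min(LS_Task 2=13, LS_Task 3=6) = 6; LS_Task 1 = 6−6 = 0
Slack_Task 7 = LS_Task 7 − ES_Task 7 = 23 − 20 = 3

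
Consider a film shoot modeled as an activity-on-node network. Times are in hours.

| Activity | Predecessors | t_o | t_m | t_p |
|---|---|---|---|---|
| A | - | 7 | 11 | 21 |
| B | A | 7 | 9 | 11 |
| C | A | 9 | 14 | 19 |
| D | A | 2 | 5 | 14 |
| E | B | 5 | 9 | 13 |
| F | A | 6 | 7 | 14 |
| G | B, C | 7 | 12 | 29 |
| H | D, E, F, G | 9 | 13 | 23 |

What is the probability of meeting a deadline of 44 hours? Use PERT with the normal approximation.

0.027

te_A = (7 + 4·11 + 21)/6 = 72/6 = 12; σ²_A = ((21−7)/6)² = 5.444
te_B = (7 + 4·9 + 11)/6 = 54/6 = 9; σ²_B = ((11−7)/6)² = 0.444
te_C = (9 + 4·14 + 19)/6 = 84/6 = 14; σ²_C = ((19−9)/6)² = 2.778
te_D = (2 + 4·5 + 14)/6 = 36/6 = 6; σ²_D = ((14−2)/6)² = 4.000
te_E = (5 + 4·9 + 13)/6 = 54/6 = 9; σ²_E = ((13−5)/6)² = 1.778
te_F = (6 + 4·7 + 14)/6 = 48/6 = 8; σ²_F = ((14−6)/6)² = 1.778
te_G = (7 + 4·12 + 29)/6 = 84/6 = 14; σ²_G = ((29−7)/6)² = 13.444
te_H = (9 + 4·13 + 23)/6 = 84/6 = 14; σ²_H = ((23−9)/6)² = 5.444

Forward pass:
ES_A = 0; EF_A = 12
ES_B = 12; EF_B = 12+9 = 21
ES_C = 12; EF_C = 12+14 = 26
ES_D = 12; EF_D = 12+6 = 18
ES_E = 21; EF_E = 21+9 = 30
ES_F = 12; EF_F = 12+8 = 20
ES_G = max(EF_B=21, EF_C=26) = 26; EF_G = 26+14 = 40
ES_H = max(EF_D=18, EF_E=30, EF_F=20, EF_G=40) = 40; EF_H = 40+14 = 54
Expected project duration μ = 54 hours. Critical path: A → C → G → H.

Variance along critical path = 5.444 + 2.778 + 13.444 + 5.444 = 27.111; σ = √27.111 = 5.207 hours.
Z = (44 − 54) / 5.207 = -1.921
P(T ≤ 44) = Φ(-1.921) ≈ 0.027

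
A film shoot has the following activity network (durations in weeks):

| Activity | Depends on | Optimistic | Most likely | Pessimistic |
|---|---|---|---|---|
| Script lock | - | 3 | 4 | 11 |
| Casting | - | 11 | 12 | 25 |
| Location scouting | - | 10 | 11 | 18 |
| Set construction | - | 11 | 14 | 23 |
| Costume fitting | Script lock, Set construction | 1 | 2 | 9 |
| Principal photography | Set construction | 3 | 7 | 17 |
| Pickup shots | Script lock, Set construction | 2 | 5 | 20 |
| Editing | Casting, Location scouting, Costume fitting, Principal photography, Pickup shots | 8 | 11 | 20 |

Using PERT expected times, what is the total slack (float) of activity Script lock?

te_Script lock = (3 + 4·4 + 11)/6 = 30/6 = 5
te_Casting = (11 + 4·12 + 25)/6 = 84/6 = 14
te_Location scouting = (10 + 4·11 + 18)/6 = 72/6 = 12
te_Set construction = (11 + 4·14 + 23)/6 = 90/6 = 15
te_Costume fitting = (1 + 4·2 + 9)/6 = 18/6 = 3
te_Principal photography = (3 + 4·7 + 17)/6 = 48/6 = 8
te_Pickup shots = (2 + 4·5 + 20)/6 = 42/6 = 7
te_Editing = (8 + 4·11 + 20)/6 = 72/6 = 12

Forward pass:
ES_Script lock = 0; EF_Script lock = 5
ES_Casting = 0; EF_Casting = 14
ES_Location scouting = 0; EF_Location scouting = 12
ES_Set construction = 0; EF_Set construction = 15
ES_Costume fitting = max(EF_Script lock=5, EF_Set construction=15) = 15; EF_Costume fitting = 15+3 = 18
ES_Principal photography = 15; EF_Principal photography = 15+8 = 23
ES_Pickup shots = max(EF_Script lock=5, EF_Set construction=15) = 15; EF_Pickup shots = 15+7 = 22
ES_Editing = max(EF_Casting=14, EF_Location scouting=12, EF_Costume fitting=18, EF_Principal photography=23, EF_Pickup shots=22) = 23; EF_Editing = 23+12 = 35
Expected project duration μ = 35 weeks. Critical path: Set construction → Principal photography → Editing.

Backward pass:
LF_Editing = 35; LS_Editing = 35−12 = 23
LF_Pickup shots = LS_Editing = 23; LS_Pickup shots = 23−7 = 16
LF_Principal photography = LS_Editing = 23; LS_Principal photography = 23−8 = 15
LF_Costume fitting = LS_Editing = 23; LS_Costume fitting = 23−3 = 20
LF_Set construction = min(LS_Costume fitting=20, LS_Principal photography=15, LS_Pickup shots=16) = 15; LS_Set construction = 15−15 = 0
LF_Location scouting = LS_Editing = 23; LS_Location scouting = 23−12 = 11
LF_Casting = LS_Editing = 23; LS_Casting = 23−14 = 9
LF_Script lock = min(LS_Costume fitting=20, LS_Pickup shots=16) = 16; LS_Script lock = 16−5 = 11
Slack_Script lock = LS_Script lock − ES_Script lock = 11 − 0 = 11

11 weeks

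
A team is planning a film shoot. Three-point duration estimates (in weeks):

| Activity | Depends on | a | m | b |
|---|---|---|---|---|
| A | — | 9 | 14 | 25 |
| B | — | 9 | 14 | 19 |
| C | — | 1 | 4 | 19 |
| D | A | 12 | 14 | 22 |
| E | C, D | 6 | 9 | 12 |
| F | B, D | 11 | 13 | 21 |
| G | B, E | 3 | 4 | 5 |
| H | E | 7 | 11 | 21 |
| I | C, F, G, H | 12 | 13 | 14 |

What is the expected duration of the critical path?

te_A = (9 + 4·14 + 25)/6 = 90/6 = 15
te_B = (9 + 4·14 + 19)/6 = 84/6 = 14
te_C = (1 + 4·4 + 19)/6 = 36/6 = 6
te_D = (12 + 4·14 + 22)/6 = 90/6 = 15
te_E = (6 + 4·9 + 12)/6 = 54/6 = 9
te_F = (11 + 4·13 + 21)/6 = 84/6 = 14
te_G = (3 + 4·4 + 5)/6 = 24/6 = 4
te_H = (7 + 4·11 + 21)/6 = 72/6 = 12
te_I = (12 + 4·13 + 14)/6 = 78/6 = 13

Forward pass:
ES_A = 0; EF_A = 15
ES_B = 0; EF_B = 14
ES_C = 0; EF_C = 6
ES_D = 15; EF_D = 15+15 = 30
ES_E = max(EF_C=6, EF_D=30) = 30; EF_E = 30+9 = 39
ES_F = max(EF_B=14, EF_D=30) = 30; EF_F = 30+14 = 44
ES_G = max(EF_B=14, EF_E=39) = 39; EF_G = 39+4 = 43
ES_H = 39; EF_H = 39+12 = 51
ES_I = max(EF_C=6, EF_F=44, EF_G=43, EF_H=51) = 51; EF_I = 51+13 = 64
Expected project duration μ = 64 weeks. Critical path: A → D → E → H → I.

64 weeks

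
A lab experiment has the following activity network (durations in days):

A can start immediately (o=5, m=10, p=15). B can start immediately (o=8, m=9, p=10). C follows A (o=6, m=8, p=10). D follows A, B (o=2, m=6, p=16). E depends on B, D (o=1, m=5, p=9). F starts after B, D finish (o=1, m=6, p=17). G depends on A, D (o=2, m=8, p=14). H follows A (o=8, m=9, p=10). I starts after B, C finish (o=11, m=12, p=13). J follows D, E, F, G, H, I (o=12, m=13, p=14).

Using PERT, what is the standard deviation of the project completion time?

1.86 days

te_A = (5 + 4·10 + 15)/6 = 60/6 = 10; σ²_A = ((15−5)/6)² = 2.778
te_B = (8 + 4·9 + 10)/6 = 54/6 = 9; σ²_B = ((10−8)/6)² = 0.111
te_C = (6 + 4·8 + 10)/6 = 48/6 = 8; σ²_C = ((10−6)/6)² = 0.444
te_D = (2 + 4·6 + 16)/6 = 42/6 = 7; σ²_D = ((16−2)/6)² = 5.444
te_E = (1 + 4·5 + 9)/6 = 30/6 = 5; σ²_E = ((9−1)/6)² = 1.778
te_F = (1 + 4·6 + 17)/6 = 42/6 = 7; σ²_F = ((17−1)/6)² = 7.111
te_G = (2 + 4·8 + 14)/6 = 48/6 = 8; σ²_G = ((14−2)/6)² = 4.000
te_H = (8 + 4·9 + 10)/6 = 54/6 = 9; σ²_H = ((10−8)/6)² = 0.111
te_I = (11 + 4·12 + 13)/6 = 72/6 = 12; σ²_I = ((13−11)/6)² = 0.111
te_J = (12 + 4·13 + 14)/6 = 78/6 = 13; σ²_J = ((14−12)/6)² = 0.111

Forward pass:
ES_A = 0; EF_A = 10
ES_B = 0; EF_B = 9
ES_C = 10; EF_C = 10+8 = 18
ES_D = max(EF_A=10, EF_B=9) = 10; EF_D = 10+7 = 17
ES_E = max(EF_B=9, EF_D=17) = 17; EF_E = 17+5 = 22
ES_F = max(EF_B=9, EF_D=17) = 17; EF_F = 17+7 = 24
ES_G = max(EF_A=10, EF_D=17) = 17; EF_G = 17+8 = 25
ES_H = 10; EF_H = 10+9 = 19
ES_I = max(EF_B=9, EF_C=18) = 18; EF_I = 18+12 = 30
ES_J = max(EF_D=17, EF_E=22, EF_F=24, EF_G=25, EF_H=19, EF_I=30) = 30; EF_J = 30+13 = 43
Expected project duration μ = 43 days. Critical path: A → C → I → J.

Variance along critical path = 2.778 + 0.444 + 0.111 + 0.111 = 3.444
σ = √3.444 = 1.856 days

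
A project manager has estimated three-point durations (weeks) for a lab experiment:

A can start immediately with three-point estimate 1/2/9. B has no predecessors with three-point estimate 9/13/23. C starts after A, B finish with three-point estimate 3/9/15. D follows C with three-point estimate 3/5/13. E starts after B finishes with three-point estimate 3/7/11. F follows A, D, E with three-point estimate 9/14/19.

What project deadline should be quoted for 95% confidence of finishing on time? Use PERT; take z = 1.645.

te_A = (1 + 4·2 + 9)/6 = 18/6 = 3; σ²_A = ((9−1)/6)² = 1.778
te_B = (9 + 4·13 + 23)/6 = 84/6 = 14; σ²_B = ((23−9)/6)² = 5.444
te_C = (3 + 4·9 + 15)/6 = 54/6 = 9; σ²_C = ((15−3)/6)² = 4.000
te_D = (3 + 4·5 + 13)/6 = 36/6 = 6; σ²_D = ((13−3)/6)² = 2.778
te_E = (3 + 4·7 + 11)/6 = 42/6 = 7; σ²_E = ((11−3)/6)² = 1.778
te_F = (9 + 4·14 + 19)/6 = 84/6 = 14; σ²_F = ((19−9)/6)² = 2.778

Forward pass:
ES_A = 0; EF_A = 3
ES_B = 0; EF_B = 14
ES_C = max(EF_A=3, EF_B=14) = 14; EF_C = 14+9 = 23
ES_D = 23; EF_D = 23+6 = 29
ES_E = 14; EF_E = 14+7 = 21
ES_F = max(EF_A=3, EF_D=29, EF_E=21) = 29; EF_F = 29+14 = 43
Expected project duration μ = 43 weeks. Critical path: B → C → D → F.

Variance along critical path = 5.444 + 4.000 + 2.778 + 2.778 = 15.000; σ = 3.873 weeks.
D = μ + z·σ = 43 + 1.645·3.873 = 49.4 weeks

49.4 weeks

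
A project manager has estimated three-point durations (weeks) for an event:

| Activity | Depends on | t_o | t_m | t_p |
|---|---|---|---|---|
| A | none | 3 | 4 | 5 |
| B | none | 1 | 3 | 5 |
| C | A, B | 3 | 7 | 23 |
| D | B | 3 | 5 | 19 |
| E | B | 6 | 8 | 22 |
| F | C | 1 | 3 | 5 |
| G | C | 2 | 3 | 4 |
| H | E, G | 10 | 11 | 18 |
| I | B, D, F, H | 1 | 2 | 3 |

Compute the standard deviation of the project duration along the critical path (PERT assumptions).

3.64 weeks

te_A = (3 + 4·4 + 5)/6 = 24/6 = 4; σ²_A = ((5−3)/6)² = 0.111
te_B = (1 + 4·3 + 5)/6 = 18/6 = 3; σ²_B = ((5−1)/6)² = 0.444
te_C = (3 + 4·7 + 23)/6 = 54/6 = 9; σ²_C = ((23−3)/6)² = 11.111
te_D = (3 + 4·5 + 19)/6 = 42/6 = 7; σ²_D = ((19−3)/6)² = 7.111
te_E = (6 + 4·8 + 22)/6 = 60/6 = 10; σ²_E = ((22−6)/6)² = 7.111
te_F = (1 + 4·3 + 5)/6 = 18/6 = 3; σ²_F = ((5−1)/6)² = 0.444
te_G = (2 + 4·3 + 4)/6 = 18/6 = 3; σ²_G = ((4−2)/6)² = 0.111
te_H = (10 + 4·11 + 18)/6 = 72/6 = 12; σ²_H = ((18−10)/6)² = 1.778
te_I = (1 + 4·2 + 3)/6 = 12/6 = 2; σ²_I = ((3−1)/6)² = 0.111

Forward pass:
ES_A = 0; EF_A = 4
ES_B = 0; EF_B = 3
ES_C = max(EF_A=4, EF_B=3) = 4; EF_C = 4+9 = 13
ES_D = 3; EF_D = 3+7 = 10
ES_E = 3; EF_E = 3+10 = 13
ES_F = 13; EF_F = 13+3 = 16
ES_G = 13; EF_G = 13+3 = 16
ES_H = max(EF_E=13, EF_G=16) = 16; EF_H = 16+12 = 28
ES_I = max(EF_B=3, EF_D=10, EF_F=16, EF_H=28) = 28; EF_I = 28+2 = 30
Expected project duration μ = 30 weeks. Critical path: A → C → G → H → I.

Variance along critical path = 0.111 + 11.111 + 0.111 + 1.778 + 0.111 = 13.222
σ = √13.222 = 3.636 weeks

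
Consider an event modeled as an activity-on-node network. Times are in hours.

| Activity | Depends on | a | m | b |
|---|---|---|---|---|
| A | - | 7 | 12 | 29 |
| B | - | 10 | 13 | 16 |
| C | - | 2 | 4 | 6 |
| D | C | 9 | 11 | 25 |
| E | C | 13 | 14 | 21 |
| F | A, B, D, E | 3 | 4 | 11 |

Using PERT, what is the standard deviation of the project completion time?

te_A = (7 + 4·12 + 29)/6 = 84/6 = 14; σ²_A = ((29−7)/6)² = 13.444
te_B = (10 + 4·13 + 16)/6 = 78/6 = 13; σ²_B = ((16−10)/6)² = 1.000
te_C = (2 + 4·4 + 6)/6 = 24/6 = 4; σ²_C = ((6−2)/6)² = 0.444
te_D = (9 + 4·11 + 25)/6 = 78/6 = 13; σ²_D = ((25−9)/6)² = 7.111
te_E = (13 + 4·14 + 21)/6 = 90/6 = 15; σ²_E = ((21−13)/6)² = 1.778
te_F = (3 + 4·4 + 11)/6 = 30/6 = 5; σ²_F = ((11−3)/6)² = 1.778

Forward pass:
ES_A = 0; EF_A = 14
ES_B = 0; EF_B = 13
ES_C = 0; EF_C = 4
ES_D = 4; EF_D = 4+13 = 17
ES_E = 4; EF_E = 4+15 = 19
ES_F = max(EF_A=14, EF_B=13, EF_D=17, EF_E=19) = 19; EF_F = 19+5 = 24
Expected project duration μ = 24 hours. Critical path: C → E → F.

Variance along critical path = 0.444 + 1.778 + 1.778 = 4.000
σ = √4.000 = 2.000 hours

2.00 hours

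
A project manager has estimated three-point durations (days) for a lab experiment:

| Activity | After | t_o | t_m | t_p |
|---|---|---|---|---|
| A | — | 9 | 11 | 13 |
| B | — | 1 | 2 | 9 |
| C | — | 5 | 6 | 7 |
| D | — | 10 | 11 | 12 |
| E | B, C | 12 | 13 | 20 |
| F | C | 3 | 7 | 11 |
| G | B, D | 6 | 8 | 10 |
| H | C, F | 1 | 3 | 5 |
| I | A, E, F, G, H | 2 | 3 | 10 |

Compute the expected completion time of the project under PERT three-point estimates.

te_A = (9 + 4·11 + 13)/6 = 66/6 = 11
te_B = (1 + 4·2 + 9)/6 = 18/6 = 3
te_C = (5 + 4·6 + 7)/6 = 36/6 = 6
te_D = (10 + 4·11 + 12)/6 = 66/6 = 11
te_E = (12 + 4·13 + 20)/6 = 84/6 = 14
te_F = (3 + 4·7 + 11)/6 = 42/6 = 7
te_G = (6 + 4·8 + 10)/6 = 48/6 = 8
te_H = (1 + 4·3 + 5)/6 = 18/6 = 3
te_I = (2 + 4·3 + 10)/6 = 24/6 = 4

Forward pass:
ES_A = 0; EF_A = 11
ES_B = 0; EF_B = 3
ES_C = 0; EF_C = 6
ES_D = 0; EF_D = 11
ES_E = max(EF_B=3, EF_C=6) = 6; EF_E = 6+14 = 20
ES_F = 6; EF_F = 6+7 = 13
ES_G = max(EF_B=3, EF_D=11) = 11; EF_G = 11+8 = 19
ES_H = max(EF_C=6, EF_F=13) = 13; EF_H = 13+3 = 16
ES_I = max(EF_A=11, EF_E=20, EF_F=13, EF_G=19, EF_H=16) = 20; EF_I = 20+4 = 24
Expected project duration μ = 24 days. Critical path: C → E → I.

24 days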